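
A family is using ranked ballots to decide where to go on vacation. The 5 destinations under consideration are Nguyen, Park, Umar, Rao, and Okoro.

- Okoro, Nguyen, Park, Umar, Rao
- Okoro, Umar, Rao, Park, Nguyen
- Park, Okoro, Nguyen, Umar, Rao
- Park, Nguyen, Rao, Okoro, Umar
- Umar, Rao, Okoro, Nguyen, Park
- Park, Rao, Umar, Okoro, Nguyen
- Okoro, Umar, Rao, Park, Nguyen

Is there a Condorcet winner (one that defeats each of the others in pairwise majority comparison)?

Yes

Head-to-head results (7 voters total):
Nguyen vs Park: Park wins 5–2.
Nguyen vs Umar: Umar wins 4–3.
Nguyen vs Rao: Rao wins 4–3.
Nguyen vs Okoro: Okoro wins 6–1.
Park vs Umar: Park wins 4–3.
Park vs Rao: Park wins 4–3.
Park vs Okoro: Okoro wins 4–3.
Umar vs Rao: Umar wins 5–2.
Umar vs Okoro: Okoro wins 5–2.
Rao vs Okoro: Okoro wins 4–3.
Okoro beats each rival — Nguyen (6–1), Park (4–3), Umar (5–2), Rao (4–3) — so Okoro is the Condorcet winner.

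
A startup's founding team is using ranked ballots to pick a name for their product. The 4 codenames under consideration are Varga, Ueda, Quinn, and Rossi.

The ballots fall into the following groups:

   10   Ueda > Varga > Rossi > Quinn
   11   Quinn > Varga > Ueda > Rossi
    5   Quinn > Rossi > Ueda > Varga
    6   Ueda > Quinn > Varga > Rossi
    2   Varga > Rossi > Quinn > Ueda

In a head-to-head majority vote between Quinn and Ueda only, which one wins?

Ballots ranking Quinn above Ueda: 11+5+2 = 18.
Ballots ranking Ueda above Quinn: 10+6 = 16.
Quinn wins the head-to-head, 18–16.

Quinn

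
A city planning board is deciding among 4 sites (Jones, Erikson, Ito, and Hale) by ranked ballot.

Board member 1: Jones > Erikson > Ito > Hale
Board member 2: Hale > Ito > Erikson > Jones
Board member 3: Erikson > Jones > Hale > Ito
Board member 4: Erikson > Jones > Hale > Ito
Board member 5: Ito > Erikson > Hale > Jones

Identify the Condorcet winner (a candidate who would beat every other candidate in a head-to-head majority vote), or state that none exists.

Head-to-head results (5 voters total):
Jones vs Erikson: Erikson wins 4–1.
Jones vs Ito: Jones wins 3–2.
Jones vs Hale: Jones wins 3–2.
Erikson vs Ito: Erikson wins 3–2.
Erikson vs Hale: Erikson wins 4–1.
Ito vs Hale: Hale wins 3–2.
Erikson beats each rival — Jones (4–1), Ito (3–2), Hale (4–1) — so Erikson is the Condorcet winner.

Erikson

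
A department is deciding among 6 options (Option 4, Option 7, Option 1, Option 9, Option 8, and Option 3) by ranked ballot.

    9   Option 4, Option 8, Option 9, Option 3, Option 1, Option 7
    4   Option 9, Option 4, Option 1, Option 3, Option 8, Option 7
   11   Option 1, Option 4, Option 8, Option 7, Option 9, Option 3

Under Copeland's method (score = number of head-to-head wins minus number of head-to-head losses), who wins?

Option 4

Pairwise results:
  Option 4 vs Option 7: Option 4 wins 24–0.
  Option 4 vs Option 1: Option 4 wins 13–11.
  Option 4 vs Option 9: Option 4 wins 20–4.
  Option 4 vs Option 8: Option 4 wins 24–0.
  Option 4 vs Option 3: Option 4 wins 24–0.
  Option 7 vs Option 1: Option 1 wins 24–0.
  Option 7 vs Option 9: Option 9 wins 13–11.
  Option 7 vs Option 8: Option 8 wins 24–0.
  Option 7 vs Option 3: Option 3 wins 13–11.
  Option 1 vs Option 9: Option 9 wins 13–11.
  Option 1 vs Option 8: Option 1 wins 15–9.
  Option 1 vs Option 3: Option 1 wins 15–9.
  Option 9 vs Option 8: Option 8 wins 20–4.
  Option 9 vs Option 3: Option 9 wins 24–0.
  Option 8 vs Option 3: Option 8 wins 20–4.
Copeland scores (wins − losses):
  Option 4: 5 − 0 = 5
  Option 7: 0 − 5 = -5
  Option 1: 3 − 2 = 1
  Option 9: 3 − 2 = 1
  Option 8: 3 − 2 = 1
  Option 3: 1 − 4 = -3
Option 4 has the best Copeland score.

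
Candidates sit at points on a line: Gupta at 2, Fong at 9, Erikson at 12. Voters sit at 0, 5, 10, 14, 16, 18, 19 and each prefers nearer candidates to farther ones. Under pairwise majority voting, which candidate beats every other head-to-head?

Erikson

With single-peaked preferences on a line, the Condorcet winner is the candidate closest to the median voter.
The median voter (position 14) is closest to Erikson at 12.
Check: Erikson vs Gupta — voters closer to Erikson: 5 of 7.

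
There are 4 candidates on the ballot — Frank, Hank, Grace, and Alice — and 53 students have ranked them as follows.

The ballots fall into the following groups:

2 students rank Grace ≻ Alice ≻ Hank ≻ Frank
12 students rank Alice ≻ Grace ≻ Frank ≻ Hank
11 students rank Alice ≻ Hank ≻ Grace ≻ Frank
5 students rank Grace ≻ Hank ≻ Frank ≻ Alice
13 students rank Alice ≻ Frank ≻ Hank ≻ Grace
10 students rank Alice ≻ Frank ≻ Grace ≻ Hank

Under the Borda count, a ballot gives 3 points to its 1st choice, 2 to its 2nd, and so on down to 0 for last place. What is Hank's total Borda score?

47

Borda scores:
  Frank: 2·0 + 12·1 + 11·0 + 5·1 + 13·2 + 10·2 = 63
  Hank: 2·1 + 12·0 + 11·2 + 5·2 + 13·1 + 10·0 = 47
  Grace: 2·3 + 12·2 + 11·1 + 5·3 + 13·0 + 10·1 = 66
  Alice: 2·2 + 12·3 + 11·3 + 5·0 + 13·3 + 10·3 = 142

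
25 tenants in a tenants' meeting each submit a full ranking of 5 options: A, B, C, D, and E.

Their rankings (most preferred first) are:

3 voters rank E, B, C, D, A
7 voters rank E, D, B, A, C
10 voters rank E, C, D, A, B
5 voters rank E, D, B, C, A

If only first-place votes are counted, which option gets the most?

E

First-place vote totals:
  A: 0
  B: 0
  C: 0
  D: 0
  E: 25
E has the most first-place votes.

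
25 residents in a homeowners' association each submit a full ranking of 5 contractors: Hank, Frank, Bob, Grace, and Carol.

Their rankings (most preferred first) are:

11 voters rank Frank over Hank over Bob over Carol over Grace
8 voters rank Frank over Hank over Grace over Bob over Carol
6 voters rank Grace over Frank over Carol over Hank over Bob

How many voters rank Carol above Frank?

Ballots ranking Carol above Frank: 0.
Ballots ranking Frank above Carol: 11+8+6 = 25.
So 0 of 25 voters prefer Carol to Frank.

0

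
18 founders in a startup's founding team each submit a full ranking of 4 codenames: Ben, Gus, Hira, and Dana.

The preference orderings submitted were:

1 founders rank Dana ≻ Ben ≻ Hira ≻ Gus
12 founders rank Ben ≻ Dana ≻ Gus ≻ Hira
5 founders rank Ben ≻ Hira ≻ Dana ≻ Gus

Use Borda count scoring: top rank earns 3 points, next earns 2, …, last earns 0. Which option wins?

Ben

Borda scores:
  Ben: 2 + 12·3 + 5·3 = 53
  Gus: 0 + 12·1 + 5·0 = 12
  Hira: 1 + 12·0 + 5·2 = 11
  Dana: 3 + 12·2 + 5·1 = 32
Ben has the highest total.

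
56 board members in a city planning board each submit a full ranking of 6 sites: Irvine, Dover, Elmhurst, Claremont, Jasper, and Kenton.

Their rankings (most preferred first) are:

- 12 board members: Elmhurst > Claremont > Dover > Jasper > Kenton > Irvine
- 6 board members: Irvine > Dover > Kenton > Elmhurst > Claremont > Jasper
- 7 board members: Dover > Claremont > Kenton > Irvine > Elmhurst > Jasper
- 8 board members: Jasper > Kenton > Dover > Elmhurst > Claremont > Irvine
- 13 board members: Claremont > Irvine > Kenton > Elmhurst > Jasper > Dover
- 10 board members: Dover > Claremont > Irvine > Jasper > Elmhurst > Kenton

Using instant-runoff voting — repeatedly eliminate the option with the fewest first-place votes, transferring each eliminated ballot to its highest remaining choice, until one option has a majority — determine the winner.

Dover

Round 1: Dover 17, Claremont 13, Elmhurst 12, Jasper 8, Irvine 6, Kenton 0. Kenton has the fewest and is eliminated.
Round 2: Dover 17, Claremont 13, Elmhurst 12, Jasper 8, Irvine 6. Irvine has the fewest and is eliminated.
Round 3: Dover 23, Claremont 13, Elmhurst 12, Jasper 8. Jasper has the fewest and is eliminated.
Round 4: Dover 31, Claremont 13, Elmhurst 12. Dover has a majority.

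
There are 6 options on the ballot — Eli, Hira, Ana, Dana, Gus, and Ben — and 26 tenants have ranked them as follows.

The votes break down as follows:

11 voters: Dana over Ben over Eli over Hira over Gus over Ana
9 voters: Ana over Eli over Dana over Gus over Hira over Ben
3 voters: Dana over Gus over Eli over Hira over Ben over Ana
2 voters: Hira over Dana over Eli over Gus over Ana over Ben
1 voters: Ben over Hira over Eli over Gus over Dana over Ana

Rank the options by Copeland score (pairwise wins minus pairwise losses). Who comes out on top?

Pairwise results:
  Eli vs Hira: Eli wins 23–3.
  Eli vs Ana: Eli wins 17–9.
  Eli vs Dana: Dana wins 16–10.
  Eli vs Gus: Eli wins 23–3.
  Eli vs Ben: Eli wins 14–12.
  Hira vs Ana: Hira wins 17–9.
  Hira vs Dana: Dana wins 23–3.
  Hira vs Gus: Hira wins 14–12.
  Hira vs Ben: Hira wins 14–12.
  Ana vs Dana: Dana wins 17–9.
  Ana vs Gus: Gus wins 17–9.
  Ana vs Ben: Ben wins 15–11.
  Dana vs Gus: Dana wins 25–1.
  Dana vs Ben: Dana wins 25–1.
  Gus vs Ben: Gus wins 14–12.
Copeland scores (wins − losses):
  Eli: 4 − 1 = 3
  Hira: 3 − 2 = 1
  Ana: 0 − 5 = -5
  Dana: 5 − 0 = 5
  Gus: 2 − 3 = -1
  Ben: 1 − 4 = -3
Dana has the best Copeland score.

Dana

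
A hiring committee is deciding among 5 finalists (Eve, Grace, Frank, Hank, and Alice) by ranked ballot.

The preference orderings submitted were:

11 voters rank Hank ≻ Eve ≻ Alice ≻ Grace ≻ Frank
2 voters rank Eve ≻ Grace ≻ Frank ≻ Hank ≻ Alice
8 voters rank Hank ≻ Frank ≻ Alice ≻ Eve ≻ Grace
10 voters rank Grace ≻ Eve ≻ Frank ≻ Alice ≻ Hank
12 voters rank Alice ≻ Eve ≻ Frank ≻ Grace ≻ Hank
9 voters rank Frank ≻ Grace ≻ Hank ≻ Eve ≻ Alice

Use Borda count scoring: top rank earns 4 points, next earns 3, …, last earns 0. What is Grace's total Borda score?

96

Borda scores:
  Eve: 11·3 + 2·4 + 8·1 + 10·3 + 12·3 + 9·1 = 124
  Grace: 11·1 + 2·3 + 8·0 + 10·4 + 12·1 + 9·3 = 96
  Frank: 11·0 + 2·2 + 8·3 + 10·2 + 12·2 + 9·4 = 108
  Hank: 11·4 + 2·1 + 8·4 + 10·0 + 12·0 + 9·2 = 96
  Alice: 11·2 + 2·0 + 8·2 + 10·1 + 12·4 + 9·0 = 96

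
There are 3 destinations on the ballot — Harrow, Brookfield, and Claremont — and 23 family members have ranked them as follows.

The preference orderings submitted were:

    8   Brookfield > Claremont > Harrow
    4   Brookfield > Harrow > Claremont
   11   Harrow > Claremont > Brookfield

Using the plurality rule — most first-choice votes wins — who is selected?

Brookfield

First-place vote totals:
  Harrow: 11
  Brookfield: 12
  Claremont: 0
Brookfield has the most first-place votes.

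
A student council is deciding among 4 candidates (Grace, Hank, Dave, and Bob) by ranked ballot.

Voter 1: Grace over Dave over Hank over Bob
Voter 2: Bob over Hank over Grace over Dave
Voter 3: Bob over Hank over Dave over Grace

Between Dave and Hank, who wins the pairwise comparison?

Hank

Ballots ranking Dave above Hank: 1.
Ballots ranking Hank above Dave: 2.
Hank wins the head-to-head, 2–1.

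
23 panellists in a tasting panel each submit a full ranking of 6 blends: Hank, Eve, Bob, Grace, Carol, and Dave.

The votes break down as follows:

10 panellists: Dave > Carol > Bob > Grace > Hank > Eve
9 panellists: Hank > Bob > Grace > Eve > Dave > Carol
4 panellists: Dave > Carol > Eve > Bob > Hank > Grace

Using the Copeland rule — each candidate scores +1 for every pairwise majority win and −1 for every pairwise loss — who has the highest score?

Dave

Pairwise results:
  Hank vs Eve: Hank wins 19–4.
  Hank vs Bob: Bob wins 14–9.
  Hank vs Grace: Hank wins 13–10.
  Hank vs Carol: Carol wins 14–9.
  Hank vs Dave: Dave wins 14–9.
  Eve vs Bob: Bob wins 19–4.
  Eve vs Grace: Grace wins 19–4.
  Eve vs Carol: Carol wins 14–9.
  Eve vs Dave: Dave wins 14–9.
  Bob vs Grace: Bob wins 23–0.
  Bob vs Carol: Carol wins 14–9.
  Bob vs Dave: Dave wins 14–9.
  Grace vs Carol: Carol wins 14–9.
  Grace vs Dave: Dave wins 14–9.
  Carol vs Dave: Dave wins 23–0.
Copeland scores (wins − losses):
  Hank: 2 − 3 = -1
  Eve: 0 − 5 = -5
  Bob: 3 − 2 = 1
  Grace: 1 − 4 = -3
  Carol: 4 − 1 = 3
  Dave: 5 − 0 = 5
Dave has the best Copeland score.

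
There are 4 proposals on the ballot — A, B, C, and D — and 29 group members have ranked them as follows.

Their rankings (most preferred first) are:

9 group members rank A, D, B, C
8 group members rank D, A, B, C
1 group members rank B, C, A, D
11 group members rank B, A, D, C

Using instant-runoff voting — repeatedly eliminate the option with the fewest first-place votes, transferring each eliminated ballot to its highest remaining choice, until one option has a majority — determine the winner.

Round 1: B 12, A 9, D 8, C 0. C has the fewest and is eliminated.
Round 2: B 12, A 9, D 8. D has the fewest and is eliminated.
Round 3: A 17, B 12. A has a majority.

A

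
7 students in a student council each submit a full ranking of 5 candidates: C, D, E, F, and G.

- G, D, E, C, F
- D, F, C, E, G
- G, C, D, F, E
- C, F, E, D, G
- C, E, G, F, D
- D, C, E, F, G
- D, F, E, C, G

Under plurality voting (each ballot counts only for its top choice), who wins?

First-place vote totals:
  C: 2
  D: 3
  E: 0
  F: 0
  G: 2
D has the most first-place votes.

D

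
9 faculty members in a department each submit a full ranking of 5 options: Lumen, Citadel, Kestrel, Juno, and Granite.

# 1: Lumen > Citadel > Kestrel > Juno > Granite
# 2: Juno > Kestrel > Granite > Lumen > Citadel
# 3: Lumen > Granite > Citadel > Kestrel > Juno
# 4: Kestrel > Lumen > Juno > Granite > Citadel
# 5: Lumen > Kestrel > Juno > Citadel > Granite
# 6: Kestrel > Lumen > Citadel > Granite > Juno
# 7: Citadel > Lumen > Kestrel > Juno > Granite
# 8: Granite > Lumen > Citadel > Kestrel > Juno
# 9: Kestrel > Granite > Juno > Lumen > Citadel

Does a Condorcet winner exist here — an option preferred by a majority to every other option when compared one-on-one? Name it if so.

Head-to-head results (9 voters total):
Lumen vs Citadel: Lumen wins 8–1.
Lumen vs Kestrel: Lumen wins 5–4.
Lumen vs Juno: Lumen wins 7–2.
Lumen vs Granite: Lumen wins 6–3.
Citadel vs Kestrel: Kestrel wins 5–4.
Citadel vs Juno: Citadel wins 5–4.
Citadel vs Granite: Granite wins 5–4.
Kestrel vs Juno: Kestrel wins 8–1.
Kestrel vs Granite: Kestrel wins 7–2.
Juno vs Granite: Juno wins 5–4.
Lumen beats each rival — Citadel (8–1), Kestrel (5–4), Juno (7–2), Granite (6–3) — so Lumen is the Condorcet winner.

Lumen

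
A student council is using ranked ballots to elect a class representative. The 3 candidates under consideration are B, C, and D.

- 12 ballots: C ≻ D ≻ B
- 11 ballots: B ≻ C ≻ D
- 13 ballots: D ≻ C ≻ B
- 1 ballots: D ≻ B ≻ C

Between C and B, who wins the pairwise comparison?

C

Ballots ranking C above B: 12+13 = 25.
Ballots ranking B above C: 11+1 = 12.
C wins the head-to-head, 25–12.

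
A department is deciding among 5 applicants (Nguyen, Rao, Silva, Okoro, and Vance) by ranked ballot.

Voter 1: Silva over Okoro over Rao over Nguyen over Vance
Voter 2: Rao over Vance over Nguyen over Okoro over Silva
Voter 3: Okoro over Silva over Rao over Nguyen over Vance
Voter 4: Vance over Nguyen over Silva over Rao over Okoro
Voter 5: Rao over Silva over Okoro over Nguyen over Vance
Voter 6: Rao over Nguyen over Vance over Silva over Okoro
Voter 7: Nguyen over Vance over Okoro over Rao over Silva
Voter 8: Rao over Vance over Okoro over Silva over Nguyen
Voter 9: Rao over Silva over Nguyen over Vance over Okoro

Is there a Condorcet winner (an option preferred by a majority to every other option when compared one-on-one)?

Head-to-head results (9 voters total):
Nguyen vs Rao: Rao wins 7–2.
Nguyen vs Silva: Silva wins 5–4.
Nguyen vs Okoro: Nguyen wins 5–4.
Nguyen vs Vance: Nguyen wins 6–3.
Rao vs Silva: Rao wins 6–3.
Rao vs Okoro: Rao wins 6–3.
Rao vs Vance: Rao wins 7–2.
Silva vs Okoro: Silva wins 5–4.
Silva vs Vance: Vance wins 5–4.
Okoro vs Vance: Vance wins 6–3.
Rao beats each rival — Nguyen (7–2), Silva (6–3), Okoro (6–3), Vance (7–2) — so Rao is the Condorcet winner.

Yes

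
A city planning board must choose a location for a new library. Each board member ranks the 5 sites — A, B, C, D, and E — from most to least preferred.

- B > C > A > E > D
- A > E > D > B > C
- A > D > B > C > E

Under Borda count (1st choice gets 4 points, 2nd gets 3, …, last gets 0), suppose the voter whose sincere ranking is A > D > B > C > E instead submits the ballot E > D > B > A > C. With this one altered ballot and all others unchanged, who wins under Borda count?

Borda totals with the altered ballot: A 7, B 7, C 3, D 5, E 8.
The switch changes the winner from A to E.

E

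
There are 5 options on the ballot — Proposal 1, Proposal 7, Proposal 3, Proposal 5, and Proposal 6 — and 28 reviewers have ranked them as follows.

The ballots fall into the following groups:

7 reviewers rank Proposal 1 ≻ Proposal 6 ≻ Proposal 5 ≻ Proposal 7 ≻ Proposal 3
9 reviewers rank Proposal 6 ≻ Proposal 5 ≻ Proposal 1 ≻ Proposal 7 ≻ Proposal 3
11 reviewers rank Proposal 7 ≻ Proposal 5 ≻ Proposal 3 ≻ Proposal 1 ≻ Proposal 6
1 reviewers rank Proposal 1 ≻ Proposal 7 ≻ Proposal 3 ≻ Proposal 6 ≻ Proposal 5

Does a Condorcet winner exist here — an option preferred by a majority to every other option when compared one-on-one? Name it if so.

Head-to-head results (28 voters total):
Proposal 1 vs Proposal 7: Proposal 1 wins 17–11.
Proposal 1 vs Proposal 3: Proposal 1 wins 17–11.
Proposal 1 vs Proposal 5: Proposal 5 wins 20–8.
Proposal 1 vs Proposal 6: Proposal 1 wins 19–9.
Proposal 7 vs Proposal 3: Proposal 7 wins 28–0.
Proposal 7 vs Proposal 5: Proposal 5 wins 16–12.
Proposal 7 vs Proposal 6: Proposal 6 wins 16–12.
Proposal 3 vs Proposal 5: Proposal 5 wins 27–1.
Proposal 3 vs Proposal 6: Proposal 6 wins 16–12.
Proposal 5 vs Proposal 6: Proposal 6 wins 17–11.
No candidate beats all others: Proposal 1 beats Proposal 6 beats Proposal 5 beats Proposal 1, a majority cycle.

None — there is no Condorcet winner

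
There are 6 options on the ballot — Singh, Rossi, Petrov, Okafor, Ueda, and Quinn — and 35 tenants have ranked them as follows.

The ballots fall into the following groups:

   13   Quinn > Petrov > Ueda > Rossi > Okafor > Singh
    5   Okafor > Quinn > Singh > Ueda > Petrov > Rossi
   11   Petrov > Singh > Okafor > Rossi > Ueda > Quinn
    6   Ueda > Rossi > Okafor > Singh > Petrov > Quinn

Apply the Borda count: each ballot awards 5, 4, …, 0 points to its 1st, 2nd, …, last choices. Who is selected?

Borda scores:
  Singh: 13·0 + 5·3 + 11·4 + 6·2 = 71
  Rossi: 13·2 + 5·0 + 11·2 + 6·4 = 72
  Petrov: 13·4 + 5·1 + 11·5 + 6·1 = 118
  Okafor: 13·1 + 5·5 + 11·3 + 6·3 = 89
  Ueda: 13·3 + 5·2 + 11·1 + 6·5 = 90
  Quinn: 13·5 + 5·4 + 11·0 + 6·0 = 85
Petrov has the highest total.

Petrov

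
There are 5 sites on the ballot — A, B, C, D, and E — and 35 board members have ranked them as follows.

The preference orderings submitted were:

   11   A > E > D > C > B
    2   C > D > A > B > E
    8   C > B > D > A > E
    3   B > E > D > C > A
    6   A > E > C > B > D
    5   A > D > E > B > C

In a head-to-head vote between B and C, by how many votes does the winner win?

19

Ballots ranking B above C: 3+5 = 8.
Ballots ranking C above B: 11+2+8+6 = 27.
C wins 27–8, a margin of 19.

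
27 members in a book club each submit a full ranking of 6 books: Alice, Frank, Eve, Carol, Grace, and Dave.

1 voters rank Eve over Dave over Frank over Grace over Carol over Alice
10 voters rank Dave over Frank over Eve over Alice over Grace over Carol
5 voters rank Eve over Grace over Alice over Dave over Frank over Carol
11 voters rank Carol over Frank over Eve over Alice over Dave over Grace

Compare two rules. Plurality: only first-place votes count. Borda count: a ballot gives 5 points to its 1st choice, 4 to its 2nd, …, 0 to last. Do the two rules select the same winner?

Plurality first-place counts: Alice 0, Frank 0, Eve 6, Carol 11, Grace 0, Dave 10 → Carol.
Borda totals: Alice 57, Frank 92, Eve 93, Carol 56, Grace 32, Dave 75 → Eve.
The two rules disagree: plurality picks Carol, Borda picks Eve.

No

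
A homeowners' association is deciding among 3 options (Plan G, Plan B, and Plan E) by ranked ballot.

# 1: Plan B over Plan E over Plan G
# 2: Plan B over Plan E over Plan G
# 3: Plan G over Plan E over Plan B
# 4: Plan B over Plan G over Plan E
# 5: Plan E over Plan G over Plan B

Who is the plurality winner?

First-place vote totals:
  Plan G: 1
  Plan B: 3
  Plan E: 1
Plan B has the most first-place votes.

Plan B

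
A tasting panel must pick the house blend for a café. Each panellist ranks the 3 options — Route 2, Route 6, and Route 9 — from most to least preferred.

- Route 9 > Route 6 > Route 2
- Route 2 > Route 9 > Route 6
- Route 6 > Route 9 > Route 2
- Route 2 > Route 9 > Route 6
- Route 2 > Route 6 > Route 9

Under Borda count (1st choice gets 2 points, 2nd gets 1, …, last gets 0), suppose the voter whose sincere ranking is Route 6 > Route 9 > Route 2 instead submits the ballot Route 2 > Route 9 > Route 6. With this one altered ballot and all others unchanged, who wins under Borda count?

Route 2

Borda totals with the altered ballot: Route 2 8, Route 6 2, Route 9 5.
The winner is unchanged: still Route 2.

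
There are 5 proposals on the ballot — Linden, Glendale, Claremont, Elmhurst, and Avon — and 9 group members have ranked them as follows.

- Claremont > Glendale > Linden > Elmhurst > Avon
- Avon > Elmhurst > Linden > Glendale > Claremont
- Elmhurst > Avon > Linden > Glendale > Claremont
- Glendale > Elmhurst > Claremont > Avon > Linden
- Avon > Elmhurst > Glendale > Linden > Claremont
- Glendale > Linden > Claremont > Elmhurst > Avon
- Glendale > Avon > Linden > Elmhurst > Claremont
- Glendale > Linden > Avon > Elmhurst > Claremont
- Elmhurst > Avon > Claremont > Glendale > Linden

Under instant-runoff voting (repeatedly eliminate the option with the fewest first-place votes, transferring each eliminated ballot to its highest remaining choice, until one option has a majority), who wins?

Glendale

Round 1: Glendale 4, Elmhurst 2, Avon 2, Claremont 1, Linden 0. Linden has the fewest and is eliminated.
Round 2: Glendale 4, Elmhurst 2, Avon 2, Claremont 1. Claremont has the fewest and is eliminated.
Round 3: Glendale 5, Elmhurst 2, Avon 2. Glendale has a majority.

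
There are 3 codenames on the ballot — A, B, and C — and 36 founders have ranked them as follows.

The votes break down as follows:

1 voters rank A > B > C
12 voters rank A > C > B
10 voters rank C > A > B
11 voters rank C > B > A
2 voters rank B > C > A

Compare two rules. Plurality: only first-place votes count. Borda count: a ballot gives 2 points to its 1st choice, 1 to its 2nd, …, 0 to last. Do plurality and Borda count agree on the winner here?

Plurality first-place counts: A 13, B 2, C 21 → C.
Borda totals: A 36, B 16, C 56 → C.
The two rules agree on C.

Yes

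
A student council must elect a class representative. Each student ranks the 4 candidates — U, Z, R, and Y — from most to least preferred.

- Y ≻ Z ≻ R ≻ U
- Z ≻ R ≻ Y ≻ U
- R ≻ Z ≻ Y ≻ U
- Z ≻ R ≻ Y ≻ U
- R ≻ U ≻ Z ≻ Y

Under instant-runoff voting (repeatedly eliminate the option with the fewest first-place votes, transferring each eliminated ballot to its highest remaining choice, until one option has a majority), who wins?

Z

Round 1: Z 2, R 2, Y 1, U 0. U has the fewest and is eliminated.
Round 2: Z 2, R 2, Y 1. Y has the fewest and is eliminated.
Round 3: Z 3, R 2. Z has a majority.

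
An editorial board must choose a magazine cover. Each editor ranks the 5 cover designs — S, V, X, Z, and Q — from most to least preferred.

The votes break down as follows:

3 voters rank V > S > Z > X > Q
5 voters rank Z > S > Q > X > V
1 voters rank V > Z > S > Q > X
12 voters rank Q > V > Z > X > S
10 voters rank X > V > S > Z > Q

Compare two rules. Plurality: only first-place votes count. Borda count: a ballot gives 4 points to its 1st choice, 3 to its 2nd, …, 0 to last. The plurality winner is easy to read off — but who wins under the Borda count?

Plurality first-place counts: S 0, V 4, X 10, Z 5, Q 12 → Q.
Borda totals: S 46, V 82, X 60, Z 63, Q 59 → V.

V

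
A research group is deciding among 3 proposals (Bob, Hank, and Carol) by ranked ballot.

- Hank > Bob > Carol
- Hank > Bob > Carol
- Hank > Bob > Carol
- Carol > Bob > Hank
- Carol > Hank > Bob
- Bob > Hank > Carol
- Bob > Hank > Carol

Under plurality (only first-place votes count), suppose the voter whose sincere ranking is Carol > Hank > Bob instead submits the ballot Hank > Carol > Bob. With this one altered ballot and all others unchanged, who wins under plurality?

First-place totals with the altered ballot: Bob 2, Hank 4, Carol 1.
The winner is unchanged: still Hank.

Hank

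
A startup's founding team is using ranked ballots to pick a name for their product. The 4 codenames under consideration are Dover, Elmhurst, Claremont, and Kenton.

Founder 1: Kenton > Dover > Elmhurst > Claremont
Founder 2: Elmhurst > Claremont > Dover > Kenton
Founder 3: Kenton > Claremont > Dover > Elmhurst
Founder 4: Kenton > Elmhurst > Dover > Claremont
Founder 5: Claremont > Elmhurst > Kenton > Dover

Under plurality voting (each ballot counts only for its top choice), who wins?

First-place vote totals:
  Dover: 0
  Elmhurst: 1
  Claremont: 1
  Kenton: 3
Kenton has the most first-place votes.

Kenton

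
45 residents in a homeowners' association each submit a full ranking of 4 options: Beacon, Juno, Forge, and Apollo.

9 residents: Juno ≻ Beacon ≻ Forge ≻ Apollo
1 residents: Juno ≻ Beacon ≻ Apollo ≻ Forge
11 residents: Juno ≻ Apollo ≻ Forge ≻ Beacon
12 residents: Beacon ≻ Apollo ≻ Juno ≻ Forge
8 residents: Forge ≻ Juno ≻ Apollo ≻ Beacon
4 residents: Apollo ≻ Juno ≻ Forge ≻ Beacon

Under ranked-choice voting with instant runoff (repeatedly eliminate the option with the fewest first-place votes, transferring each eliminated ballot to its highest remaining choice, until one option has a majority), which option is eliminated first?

Apollo

Round 1: Juno 21, Beacon 12, Forge 8, Apollo 4. Apollo has the fewest and is eliminated.
Round 2: Juno 25, Beacon 12, Forge 8. Juno has a majority.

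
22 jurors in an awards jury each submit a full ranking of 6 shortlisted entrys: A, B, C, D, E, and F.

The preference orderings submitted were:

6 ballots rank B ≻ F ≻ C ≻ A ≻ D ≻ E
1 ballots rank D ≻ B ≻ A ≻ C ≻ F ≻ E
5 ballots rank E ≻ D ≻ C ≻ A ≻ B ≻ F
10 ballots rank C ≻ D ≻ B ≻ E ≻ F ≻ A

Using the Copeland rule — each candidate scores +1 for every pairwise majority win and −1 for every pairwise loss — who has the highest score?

C

Pairwise results:
  A vs B: B wins 17–5.
  A vs C: C wins 21–1.
  A vs D: D wins 16–6.
  A vs E: E wins 15–7.
  A vs F: F wins 16–6.
  B vs C: C wins 15–7.
  B vs D: D wins 16–6.
  B vs E: B wins 17–5.
  B vs F: B wins 22–0.
  C vs D: C wins 16–6.
  C vs E: C wins 17–5.
  C vs F: C wins 16–6.
  D vs E: D wins 17–5.
  D vs F: D wins 16–6.
  E vs F: E wins 15–7.
Copeland scores (wins − losses):
  A: 0 − 5 = -5
  B: 3 − 2 = 1
  C: 5 − 0 = 5
  D: 4 − 1 = 3
  E: 2 − 3 = -1
  F: 1 − 4 = -3
C has the best Copeland score.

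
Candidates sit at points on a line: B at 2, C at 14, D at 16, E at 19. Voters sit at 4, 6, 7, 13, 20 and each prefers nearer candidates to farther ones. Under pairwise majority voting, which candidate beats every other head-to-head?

With single-peaked preferences on a line, the Condorcet winner is the candidate closest to the median voter.
The median voter (position 7) is closest to B at 2.
Check: B vs C — voters closer to B: 3 of 5.

B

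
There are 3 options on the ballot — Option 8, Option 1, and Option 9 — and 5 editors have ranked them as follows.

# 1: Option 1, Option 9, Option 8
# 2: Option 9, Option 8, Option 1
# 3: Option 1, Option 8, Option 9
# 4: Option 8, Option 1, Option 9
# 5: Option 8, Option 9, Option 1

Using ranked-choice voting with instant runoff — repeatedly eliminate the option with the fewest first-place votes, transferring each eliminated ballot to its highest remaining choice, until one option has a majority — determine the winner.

Option 8

Round 1: Option 8 2, Option 1 2, Option 9 1. Option 9 has the fewest and is eliminated.
Round 2: Option 8 3, Option 1 2. Option 8 has a majority.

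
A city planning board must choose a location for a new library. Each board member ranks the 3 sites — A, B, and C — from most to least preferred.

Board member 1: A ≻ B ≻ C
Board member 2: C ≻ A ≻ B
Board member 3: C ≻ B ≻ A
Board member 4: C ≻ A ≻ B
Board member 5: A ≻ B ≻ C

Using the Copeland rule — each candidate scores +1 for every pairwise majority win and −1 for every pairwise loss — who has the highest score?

C

Pairwise results:
  A vs B: A wins 4–1.
  A vs C: C wins 3–2.
  B vs C: C wins 3–2.
Copeland scores (wins − losses):
  A: 1 − 1 = 0
  B: 0 − 2 = -2
  C: 2 − 0 = 2
C has the best Copeland score.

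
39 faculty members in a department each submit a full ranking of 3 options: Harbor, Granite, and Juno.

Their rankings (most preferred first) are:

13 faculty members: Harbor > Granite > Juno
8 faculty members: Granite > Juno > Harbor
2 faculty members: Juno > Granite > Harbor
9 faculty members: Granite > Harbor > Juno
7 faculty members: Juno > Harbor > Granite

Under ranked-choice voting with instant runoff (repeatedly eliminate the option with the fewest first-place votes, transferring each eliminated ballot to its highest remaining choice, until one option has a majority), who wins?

Harbor

Round 1: Granite 17, Harbor 13, Juno 9. Juno has the fewest and is eliminated.
Round 2: Harbor 20, Granite 19. Harbor has a majority.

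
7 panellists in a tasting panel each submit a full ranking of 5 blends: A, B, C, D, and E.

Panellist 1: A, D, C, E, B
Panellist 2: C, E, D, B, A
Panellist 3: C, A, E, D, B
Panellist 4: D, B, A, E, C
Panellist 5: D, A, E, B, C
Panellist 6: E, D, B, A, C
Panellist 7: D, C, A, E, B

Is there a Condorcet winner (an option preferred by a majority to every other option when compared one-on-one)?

Head-to-head results (7 voters total):
A vs B: A wins 4–3.
A vs C: A wins 4–3.
A vs D: D wins 5–2.
A vs E: A wins 5–2.
B vs C: C wins 4–3.
B vs D: D wins 7–0.
B vs E: E wins 6–1.
C vs D: D wins 5–2.
C vs E: C wins 4–3.
D vs E: D wins 4–3.
D beats each rival — A (5–2), B (7–0), C (5–2), E (4–3) — so D is the Condorcet winner.

Yes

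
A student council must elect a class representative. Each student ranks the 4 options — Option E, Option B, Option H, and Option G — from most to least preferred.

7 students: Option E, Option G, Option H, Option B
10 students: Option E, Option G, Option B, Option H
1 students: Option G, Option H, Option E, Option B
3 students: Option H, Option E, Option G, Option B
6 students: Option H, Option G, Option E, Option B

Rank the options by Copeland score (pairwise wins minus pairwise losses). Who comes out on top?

Pairwise results:
  Option E vs Option B: Option E wins 27–0.
  Option E vs Option H: Option E wins 17–10.
  Option E vs Option G: Option E wins 20–7.
  Option B vs Option H: Option H wins 17–10.
  Option B vs Option G: Option G wins 27–0.
  Option H vs Option G: Option G wins 18–9.
Copeland scores (wins − losses):
  Option E: 3 − 0 = 3
  Option B: 0 − 3 = -3
  Option H: 1 − 2 = -1
  Option G: 2 − 1 = 1
Option E has the best Copeland score.

Option E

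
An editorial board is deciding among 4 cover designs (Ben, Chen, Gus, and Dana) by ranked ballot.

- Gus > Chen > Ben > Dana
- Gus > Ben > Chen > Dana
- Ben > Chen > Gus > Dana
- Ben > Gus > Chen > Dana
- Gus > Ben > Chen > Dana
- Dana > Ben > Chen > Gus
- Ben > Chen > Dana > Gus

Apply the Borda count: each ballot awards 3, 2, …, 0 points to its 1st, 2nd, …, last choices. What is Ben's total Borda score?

16

Borda scores:
  Ben: 1 + 2 + 3 + 3 + 2 + 2 + 3 = 16
  Chen: 2 + 1 + 2 + 1 + 1 + 1 + 2 = 10
  Gus: 3 + 3 + 1 + 2 + 3 + 0 + 0 = 12
  Dana: 0 + 0 + 0 + 0 + 0 + 3 + 1 = 4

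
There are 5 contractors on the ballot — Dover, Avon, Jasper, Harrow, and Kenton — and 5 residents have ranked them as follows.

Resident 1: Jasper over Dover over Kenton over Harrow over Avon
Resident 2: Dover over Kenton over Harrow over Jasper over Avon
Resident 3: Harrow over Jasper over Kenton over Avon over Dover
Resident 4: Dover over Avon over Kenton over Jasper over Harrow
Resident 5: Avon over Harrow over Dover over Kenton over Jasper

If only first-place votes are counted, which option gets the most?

First-place vote totals:
  Dover: 2
  Avon: 1
  Jasper: 1
  Harrow: 1
  Kenton: 0
Dover has the most first-place votes.

Dover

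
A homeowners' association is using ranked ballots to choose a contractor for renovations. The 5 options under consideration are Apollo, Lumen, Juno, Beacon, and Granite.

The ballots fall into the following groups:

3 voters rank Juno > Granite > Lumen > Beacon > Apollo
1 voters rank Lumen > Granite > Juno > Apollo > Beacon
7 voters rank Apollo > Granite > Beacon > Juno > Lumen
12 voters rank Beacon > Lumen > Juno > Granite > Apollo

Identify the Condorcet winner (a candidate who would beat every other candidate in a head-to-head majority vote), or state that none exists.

Head-to-head results (23 voters total):
Apollo vs Lumen: Lumen wins 16–7.
Apollo vs Juno: Juno wins 16–7.
Apollo vs Beacon: Beacon wins 15–8.
Apollo vs Granite: Granite wins 16–7.
Lumen vs Juno: Lumen wins 13–10.
Lumen vs Beacon: Beacon wins 19–4.
Lumen vs Granite: Lumen wins 13–10.
Juno vs Beacon: Beacon wins 19–4.
Juno vs Granite: Juno wins 15–8.
Beacon vs Granite: Beacon wins 12–11.
Beacon beats each rival — Apollo (15–8), Lumen (19–4), Juno (19–4), Granite (12–11) — so Beacon is the Condorcet winner.

Beacon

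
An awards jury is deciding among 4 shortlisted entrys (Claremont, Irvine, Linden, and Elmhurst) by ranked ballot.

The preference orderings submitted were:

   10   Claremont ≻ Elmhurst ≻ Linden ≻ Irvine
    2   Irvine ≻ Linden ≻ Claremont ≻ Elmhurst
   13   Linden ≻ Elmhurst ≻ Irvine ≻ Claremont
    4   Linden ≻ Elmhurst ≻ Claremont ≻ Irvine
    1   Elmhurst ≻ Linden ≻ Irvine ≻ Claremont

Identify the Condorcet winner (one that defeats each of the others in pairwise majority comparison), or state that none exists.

Head-to-head results (30 voters total):
Claremont vs Irvine: Irvine wins 16–14.
Claremont vs Linden: Linden wins 20–10.
Claremont vs Elmhurst: Elmhurst wins 18–12.
Irvine vs Linden: Linden wins 28–2.
Irvine vs Elmhurst: Elmhurst wins 28–2.
Linden vs Elmhurst: Linden wins 19–11.
Linden beats each rival — Claremont (20–10), Irvine (28–2), Elmhurst (19–11) — so Linden is the Condorcet winner.

Linden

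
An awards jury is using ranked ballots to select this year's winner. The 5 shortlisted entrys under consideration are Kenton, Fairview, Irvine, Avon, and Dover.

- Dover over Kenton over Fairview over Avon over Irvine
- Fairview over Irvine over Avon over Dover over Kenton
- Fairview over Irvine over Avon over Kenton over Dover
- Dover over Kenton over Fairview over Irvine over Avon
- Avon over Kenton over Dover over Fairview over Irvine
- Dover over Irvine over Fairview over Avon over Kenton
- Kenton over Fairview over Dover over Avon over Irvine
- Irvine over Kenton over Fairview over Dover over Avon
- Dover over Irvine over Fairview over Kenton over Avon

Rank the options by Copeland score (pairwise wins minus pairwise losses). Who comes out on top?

Dover

Pairwise results:
  Kenton vs Fairview: Kenton wins 5–4.
  Kenton vs Irvine: Irvine wins 5–4.
  Kenton vs Avon: Kenton wins 5–4.
  Kenton vs Dover: Dover wins 5–4.
  Fairview vs Irvine: Fairview wins 6–3.
  Fairview vs Avon: Fairview wins 8–1.
  Fairview vs Dover: Dover wins 5–4.
  Irvine vs Avon: Irvine wins 6–3.
  Irvine vs Dover: Dover wins 6–3.
  Avon vs Dover: Dover wins 6–3.
Copeland scores (wins − losses):
  Kenton: 2 − 2 = 0
  Fairview: 2 − 2 = 0
  Irvine: 2 − 2 = 0
  Avon: 0 − 4 = -4
  Dover: 4 − 0 = 4
Dover has the best Copeland score.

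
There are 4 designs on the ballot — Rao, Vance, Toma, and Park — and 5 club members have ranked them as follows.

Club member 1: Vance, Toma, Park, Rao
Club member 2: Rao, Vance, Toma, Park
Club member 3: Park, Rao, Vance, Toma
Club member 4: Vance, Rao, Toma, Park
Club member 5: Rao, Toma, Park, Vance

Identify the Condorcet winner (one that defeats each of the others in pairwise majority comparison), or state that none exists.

Rao

Head-to-head results (5 voters total):
Rao vs Vance: Rao wins 3–2.
Rao vs Toma: Rao wins 4–1.
Rao vs Park: Rao wins 3–2.
Vance vs Toma: Vance wins 4–1.
Vance vs Park: Vance wins 3–2.
Toma vs Park: Toma wins 4–1.
Rao beats each rival — Vance (3–2), Toma (4–1), Park (3–2) — so Rao is the Condorcet winner.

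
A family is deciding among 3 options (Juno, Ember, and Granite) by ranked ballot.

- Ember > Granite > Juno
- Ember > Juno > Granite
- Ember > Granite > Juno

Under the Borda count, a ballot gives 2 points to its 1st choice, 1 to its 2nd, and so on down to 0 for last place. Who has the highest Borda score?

Borda scores:
  Juno: 0 + 1 + 0 = 1
  Ember: 2 + 2 + 2 = 6
  Granite: 1 + 0 + 1 = 2
Ember has the highest total.

Ember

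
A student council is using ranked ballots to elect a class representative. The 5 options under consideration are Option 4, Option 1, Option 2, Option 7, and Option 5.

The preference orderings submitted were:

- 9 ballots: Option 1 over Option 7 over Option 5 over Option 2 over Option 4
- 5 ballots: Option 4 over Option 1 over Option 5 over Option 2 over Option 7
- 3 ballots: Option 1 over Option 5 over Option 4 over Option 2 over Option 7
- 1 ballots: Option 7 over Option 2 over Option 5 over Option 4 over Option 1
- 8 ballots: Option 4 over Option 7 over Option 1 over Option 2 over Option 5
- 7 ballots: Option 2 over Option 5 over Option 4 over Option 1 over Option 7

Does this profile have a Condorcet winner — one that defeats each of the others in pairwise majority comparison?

No

Head-to-head results (33 voters total):
Option 4 vs Option 1: Option 4 wins 21–12.
Option 4 vs Option 2: Option 2 wins 17–16.
Option 4 vs Option 7: Option 4 wins 23–10.
Option 4 vs Option 5: Option 5 wins 20–13.
Option 1 vs Option 2: Option 1 wins 25–8.
Option 1 vs Option 7: Option 1 wins 24–9.
Option 1 vs Option 5: Option 1 wins 25–8.
Option 2 vs Option 7: Option 7 wins 18–15.
Option 2 vs Option 5: Option 5 wins 17–16.
Option 7 vs Option 5: Option 7 wins 18–15.
No candidate beats all others: Option 4 beats Option 1 beats Option 2 beats Option 4, a majority cycle.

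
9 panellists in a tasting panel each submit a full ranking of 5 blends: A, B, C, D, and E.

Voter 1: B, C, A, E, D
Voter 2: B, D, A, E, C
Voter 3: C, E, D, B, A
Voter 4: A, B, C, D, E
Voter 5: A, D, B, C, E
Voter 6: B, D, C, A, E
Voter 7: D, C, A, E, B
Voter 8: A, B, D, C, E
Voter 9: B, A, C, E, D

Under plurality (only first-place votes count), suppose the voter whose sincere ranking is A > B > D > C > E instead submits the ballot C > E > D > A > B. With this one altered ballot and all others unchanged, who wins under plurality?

First-place totals with the altered ballot: A 2, B 4, C 2, D 1, E 0.
The winner is unchanged: still B.

B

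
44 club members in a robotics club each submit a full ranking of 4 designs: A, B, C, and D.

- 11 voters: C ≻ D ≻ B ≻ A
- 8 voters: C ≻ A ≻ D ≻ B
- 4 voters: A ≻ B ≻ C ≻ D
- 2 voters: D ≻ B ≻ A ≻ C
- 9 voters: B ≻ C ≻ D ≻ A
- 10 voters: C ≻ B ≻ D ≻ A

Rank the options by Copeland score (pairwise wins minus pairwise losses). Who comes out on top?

C

Pairwise results:
  A vs B: B wins 32–12.
  A vs C: C wins 38–6.
  A vs D: D wins 32–12.
  B vs C: C wins 29–15.
  B vs D: B wins 23–21.
  C vs D: C wins 42–2.
Copeland scores (wins − losses):
  A: 0 − 3 = -3
  B: 2 − 1 = 1
  C: 3 − 0 = 3
  D: 1 − 2 = -1
C has the best Copeland score.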